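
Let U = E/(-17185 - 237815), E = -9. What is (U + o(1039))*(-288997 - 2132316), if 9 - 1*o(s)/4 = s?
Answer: 847943805336061/85000 ≈ 9.9758e+9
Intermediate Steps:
o(s) = 36 - 4*s
U = 3/85000 (U = -9/(-17185 - 237815) = -9/(-255000) = -9*(-1/255000) = 3/85000 ≈ 3.5294e-5)
(U + o(1039))*(-288997 - 2132316) = (3/85000 + (36 - 4*1039))*(-288997 - 2132316) = (3/85000 + (36 - 4156))*(-2421313) = (3/85000 - 4120)*(-2421313) = -350199997/85000*(-2421313) = 847943805336061/85000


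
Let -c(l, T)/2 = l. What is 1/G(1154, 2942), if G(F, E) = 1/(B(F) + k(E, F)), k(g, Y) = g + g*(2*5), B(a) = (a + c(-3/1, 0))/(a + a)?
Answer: 18673164/577 ≈ 32363.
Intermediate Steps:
c(l, T) = -2*l
B(a) = (6 + a)/(2*a) (B(a) = (a - (-6)/1)/(a + a) = (a - (-6))/((2*a)) = (a - 2*(-3))*(1/(2*a)) = (a + 6)*(1/(2*a)) = (6 + a)*(1/(2*a)) = (6 + a)/(2*a))
k(g, Y) = 11*g (k(g, Y) = g + g*10 = g + 10*g = 11*g)
G(F, E) = 1/(11*E + (6 + F)/(2*F)) (G(F, E) = 1/((6 + F)/(2*F) + 11*E) = 1/(11*E + (6 + F)/(2*F)))
1/G(1154, 2942) = 1/(2*1154/(6 + 1154 + 22*2942*1154)) = 1/(2*1154/(6 + 1154 + 74691496)) = 1/(2*1154/74692656) = 1/(2*1154*(1/74692656)) = 1/(577/18673164) = 18673164/577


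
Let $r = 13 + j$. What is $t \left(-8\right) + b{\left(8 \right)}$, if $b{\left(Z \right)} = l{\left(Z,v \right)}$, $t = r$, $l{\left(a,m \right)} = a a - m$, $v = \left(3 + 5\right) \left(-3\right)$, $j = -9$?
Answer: $56$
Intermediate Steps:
$v = -24$ ($v = 8 \left(-3\right) = -24$)
$l{\left(a,m \right)} = a^{2} - m$
$r = 4$ ($r = 13 - 9 = 4$)
$t = 4$
$b{\left(Z \right)} = 24 + Z^{2}$ ($b{\left(Z \right)} = Z^{2} - -24 = Z^{2} + 24 = 24 + Z^{2}$)
$t \left(-8\right) + b{\left(8 \right)} = 4 \left(-8\right) + \left(24 + 8^{2}\right) = -32 + \left(24 + 64\right) = -32 + 88 = 56$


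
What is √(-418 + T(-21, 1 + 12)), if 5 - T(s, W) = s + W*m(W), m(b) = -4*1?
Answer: 2*I*√85 ≈ 18.439*I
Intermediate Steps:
m(b) = -4
T(s, W) = 5 - s + 4*W (T(s, W) = 5 - (s + W*(-4)) = 5 - (s - 4*W) = 5 + (-s + 4*W) = 5 - s + 4*W)
√(-418 + T(-21, 1 + 12)) = √(-418 + (5 - 1*(-21) + 4*(1 + 12))) = √(-418 + (5 + 21 + 4*13)) = √(-418 + (5 + 21 + 52)) = √(-418 + 78) = √(-340) = 2*I*√85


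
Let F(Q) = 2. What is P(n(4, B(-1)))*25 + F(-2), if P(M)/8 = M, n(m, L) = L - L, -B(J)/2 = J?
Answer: 2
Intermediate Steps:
B(J) = -2*J
n(m, L) = 0
P(M) = 8*M
P(n(4, B(-1)))*25 + F(-2) = (8*0)*25 + 2 = 0*25 + 2 = 0 + 2 = 2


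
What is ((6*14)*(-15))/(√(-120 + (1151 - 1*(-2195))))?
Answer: -630*√3226/1613 ≈ -22.184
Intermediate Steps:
((6*14)*(-15))/(√(-120 + (1151 - 1*(-2195)))) = (84*(-15))/(√(-120 + (1151 + 2195))) = -1260/√(-120 + 3346) = -1260*√3226/3226 = -630*√3226/1613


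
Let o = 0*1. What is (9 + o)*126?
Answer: 1134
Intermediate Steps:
o = 0
(9 + o)*126 = (9 + 0)*126 = 9*126 = 1134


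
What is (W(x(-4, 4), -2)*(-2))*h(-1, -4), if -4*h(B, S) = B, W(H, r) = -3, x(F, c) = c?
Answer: 3/2 ≈ 1.5000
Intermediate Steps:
h(B, S) = -B/4
(W(x(-4, 4), -2)*(-2))*h(-1, -4) = (-3*(-2))*(-1/4*(-1)) = 6*(1/4) = 3/2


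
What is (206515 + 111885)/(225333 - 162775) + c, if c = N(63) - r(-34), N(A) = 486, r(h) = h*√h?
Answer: 15360794/31279 + 34*I*√34 ≈ 491.09 + 198.25*I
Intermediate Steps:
r(h) = h^(3/2)
c = 486 + 34*I*√34 (c = 486 - (-34)^(3/2) = 486 - (-34)*I*√34 = 486 + 34*I*√34 ≈ 486.0 + 198.25*I)
(206515 + 111885)/(225333 - 162775) + c = (206515 + 111885)/(225333 - 162775) + (486 + 34*I*√34) = 318400/62558 + (486 + 34*I*√34) = 318400*(1/62558) + (486 + 34*I*√34) = 159200/31279 + (486 + 34*I*√34) = 15360794/31279 + 34*I*√34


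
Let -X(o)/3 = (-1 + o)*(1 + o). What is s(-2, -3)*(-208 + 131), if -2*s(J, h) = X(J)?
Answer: -693/2 ≈ -346.50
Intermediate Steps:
X(o) = -3*(1 + o)*(-1 + o) (X(o) = -3*(-1 + o)*(1 + o) = -3*(1 + o)*(-1 + o))
s(J, h) = -3/2 + 3*J**2/2 (s(J, h) = -(3 - 3*J**2)/2 = -3/2 + 3*J**2/2)
s(-2, -3)*(-208 + 131) = (-3/2 + (3/2)*(-2)**2)*(-208 + 131) = (-3/2 + (3/2)*4)*(-77) = (-3/2 + 6)*(-77) = (9/2)*(-77) = -693/2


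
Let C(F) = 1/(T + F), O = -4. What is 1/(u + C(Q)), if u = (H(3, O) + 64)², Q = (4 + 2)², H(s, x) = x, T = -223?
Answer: 187/673199 ≈ 0.00027778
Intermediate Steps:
Q = 36 (Q = 6² = 36)
C(F) = 1/(-223 + F)
u = 3600 (u = (-4 + 64)² = 60² = 3600)
1/(u + C(Q)) = 1/(3600 + 1/(-223 + 36)) = 1/(3600 + 1/(-187)) = 1/(3600 - 1/187) = 1/(673199/187) = 187/673199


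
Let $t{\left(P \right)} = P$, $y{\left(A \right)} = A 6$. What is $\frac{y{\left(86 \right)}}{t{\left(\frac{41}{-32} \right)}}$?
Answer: $- \frac{16512}{41} \approx -402.73$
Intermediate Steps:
$y{\left(A \right)} = 6 A$
$\frac{y{\left(86 \right)}}{t{\left(\frac{41}{-32} \right)}} = \frac{6 \cdot 86}{41 \frac{1}{-32}} = \frac{516}{41 \left(- \frac{1}{32}\right)} = \frac{516}{- \frac{41}{32}} = 516 \left(- \frac{32}{41}\right) = - \frac{16512}{41}$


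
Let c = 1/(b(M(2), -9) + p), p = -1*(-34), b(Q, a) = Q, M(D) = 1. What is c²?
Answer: 1/1225 ≈ 0.00081633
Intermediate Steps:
p = 34
c = 1/35 (c = 1/(1 + 34) = 1/35 ≈ 0.028571)
c² = (1/35)² = 1/1225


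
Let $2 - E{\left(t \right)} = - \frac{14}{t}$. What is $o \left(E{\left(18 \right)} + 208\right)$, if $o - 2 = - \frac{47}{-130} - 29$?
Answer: $- \frac{6569311}{1170} \approx -5614.8$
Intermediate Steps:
$E{\left(t \right)} = 2 + \frac{14}{t}$ ($E{\left(t \right)} = 2 - - \frac{14}{t} = 2 + \frac{14}{t}$)
$o = - \frac{3463}{130}$ ($o = 2 - \left(29 + \frac{47}{-130}\right) = 2 - \frac{3723}{130} = - \frac{3463}{130} \approx -26.638$)
$o \left(E{\left(18 \right)} + 208\right) = - \frac{3463 \left(\left(2 + \frac{14}{18}\right) + 208\right)}{130} = - \frac{3463 \left(\left(2 + 14 \cdot \frac{1}{18}\right) + 208\right)}{130} = - \frac{3463 \left(\left(2 + \frac{7}{9}\right) + 208\right)}{130} = - \frac{3463 \left(\frac{25}{9} + 208\right)}{130} = \left(- \frac{3463}{130}\right) \frac{1897}{9} = - \frac{6569311}{1170}$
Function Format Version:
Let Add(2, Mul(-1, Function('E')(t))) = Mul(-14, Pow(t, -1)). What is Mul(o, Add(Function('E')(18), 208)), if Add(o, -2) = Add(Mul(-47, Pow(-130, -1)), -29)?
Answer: Rational(-6569311, 1170) ≈ -5614.8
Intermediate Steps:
Function('E')(t) = Add(2, Mul(14, Pow(t, -1))) (Function('E')(t) = Add(2, Mul(-1, Mul(-14, Pow(t, -1)))) = Add(2, Mul(14, Pow(t, -1))))
o = Rational(-3463, 130) (o = Add(2, Add(Mul(-47, Pow(-130, -1)), -29)) = Add(2, Add(Mul(-47, Rational(-1, 130)), -29)) = Add(2, Add(Rational(47, 130), -29)) = Add(2, Rational(-3723, 130)) = Rational(-3463, 130) ≈ -26.638)
Mul(o, Add(Function('E')(18), 208)) = Mul(Rational(-3463, 130), Add(Add(2, Mul(14, Pow(18, -1))), 208)) = Mul(Rational(-3463, 130), Add(Add(2, Mul(14, Rational(1, 18))), 208)) = Mul(Rational(-3463, 130), Add(Add(2, Rational(7, 9)), 208)) = Mul(Rational(-3463, 130), Add(Rational(25, 9), 208)) = Mul(Rational(-3463, 130), Rational(1897, 9)) = Rational(-6569311, 1170)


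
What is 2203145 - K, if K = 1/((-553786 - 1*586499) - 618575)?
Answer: 3875023614701/1758860 ≈ 2.2031e+6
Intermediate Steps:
K = -1/1758860 (K = 1/((-553786 - 586499) - 618575) = 1/(-1140285 - 618575) = 1/(-1758860) = -1/1758860 ≈ -5.6855e-7)
2203145 - K = 2203145 - 1*(-1/1758860) = 2203145 + 1/1758860 = 3875023614701/1758860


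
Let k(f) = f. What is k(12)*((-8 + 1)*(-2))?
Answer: 168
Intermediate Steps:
k(12)*((-8 + 1)*(-2)) = 12*((-8 + 1)*(-2)) = 12*(-7*(-2)) = 12*14 = 168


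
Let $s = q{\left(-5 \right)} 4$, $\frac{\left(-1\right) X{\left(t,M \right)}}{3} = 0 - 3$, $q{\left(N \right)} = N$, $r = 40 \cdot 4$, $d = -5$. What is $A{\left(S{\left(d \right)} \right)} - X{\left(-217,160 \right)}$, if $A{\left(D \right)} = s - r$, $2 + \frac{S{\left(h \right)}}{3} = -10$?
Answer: $-189$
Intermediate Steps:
$S{\left(h \right)} = -36$ ($S{\left(h \right)} = -6 + 3 \left(-10\right) = -6 - 30 = -36$)
$r = 160$
$X{\left(t,M \right)} = 9$ ($X{\left(t,M \right)} = - 3 \left(0 - 3\right) = \left(-3\right) \left(-3\right) = 9$)
$s = -20$ ($s = \left(-5\right) 4 = -20$)
$A{\left(D \right)} = -180$ ($A{\left(D \right)} = -20 - 160 = -180$)
$A{\left(S{\left(d \right)} \right)} - X{\left(-217,160 \right)} = -180 - 9 = -189$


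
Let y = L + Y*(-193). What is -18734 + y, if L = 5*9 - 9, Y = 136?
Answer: -44946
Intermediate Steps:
L = 36 (L = 45 - 9 = 36)
y = -26212 (y = 36 + 136*(-193) = 36 - 26248 = -26212)
-18734 + y = -18734 - 26212 = -44946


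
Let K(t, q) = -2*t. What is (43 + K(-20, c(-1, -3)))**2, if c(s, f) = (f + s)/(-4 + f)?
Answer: 6889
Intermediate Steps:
c(s, f) = (f + s)/(-4 + f)
(43 + K(-20, c(-1, -3)))**2 = (43 - 2*(-20))**2 = (43 + 40)**2 = 83**2 = 6889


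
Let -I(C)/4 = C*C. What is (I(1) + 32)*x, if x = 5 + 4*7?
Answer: 924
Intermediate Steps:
x = 33 (x = 5 + 28 = 33)
I(C) = -4*C² (I(C) = -4*C*C = -4*C²)
(I(1) + 32)*x = (-4*1² + 32)*33 = (-4*1 + 32)*33 = (-4 + 32)*33 = 28*33 = 924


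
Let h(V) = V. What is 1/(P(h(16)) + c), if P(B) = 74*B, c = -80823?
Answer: -1/79639 ≈ -1.2557e-5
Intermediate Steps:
1/(P(h(16)) + c) = 1/(74*16 - 80823) = 1/(1184 - 80823) = 1/(-79639) = -1/79639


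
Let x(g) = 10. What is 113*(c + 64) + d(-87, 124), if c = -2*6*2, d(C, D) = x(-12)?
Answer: 4530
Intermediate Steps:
d(C, D) = 10
c = -24 (c = -12*2 = -24)
113*(c + 64) + d(-87, 124) = 113*(-24 + 64) + 10 = 113*40 + 10 = 4520 + 10 = 4530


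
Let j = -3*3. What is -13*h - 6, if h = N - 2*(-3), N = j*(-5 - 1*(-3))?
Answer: -318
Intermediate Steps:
j = -9
N = 18 (N = -9*(-5 - 1*(-3)) = -9*(-5 + 3) = -9*(-2) = 18)
h = 24 (h = 18 - 2*(-3) = 18 + 6 = 24)
-13*h - 6 = -13*24 - 6 = -312 - 6 = -318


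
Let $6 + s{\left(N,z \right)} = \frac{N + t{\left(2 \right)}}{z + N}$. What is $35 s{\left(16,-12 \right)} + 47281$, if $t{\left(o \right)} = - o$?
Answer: $\frac{94387}{2} \approx 47194.0$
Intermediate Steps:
$s{\left(N,z \right)} = -6 + \frac{-2 + N}{N + z}$ ($s{\left(N,z \right)} = -6 + \frac{N - 2}{z + N} = -6 + \frac{N - 2}{N + z} = -6 + \frac{-2 + N}{N + z}$)
$35 s{\left(16,-12 \right)} + 47281 = 35 \frac{-2 - -72 - 80}{16 - 12} + 47281 = 35 \frac{-2 + 72 - 80}{4} + 47281 = 35 \cdot \frac{1}{4} \left(-10\right) + 47281 = 35 \left(- \frac{5}{2}\right) + 47281 = - \frac{175}{2} + 47281 = \frac{94387}{2}$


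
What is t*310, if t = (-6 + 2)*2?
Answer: -2480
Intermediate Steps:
t = -8 (t = -4*2 = -8)
t*310 = -8*310 = -2480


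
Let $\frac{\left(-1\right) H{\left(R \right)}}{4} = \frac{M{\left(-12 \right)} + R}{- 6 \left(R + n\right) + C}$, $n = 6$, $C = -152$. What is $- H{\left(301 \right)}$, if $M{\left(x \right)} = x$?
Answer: $- \frac{578}{997} \approx -0.57974$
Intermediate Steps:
$H{\left(R \right)} = - \frac{4 \left(-12 + R\right)}{-188 - 6 R}$ ($H{\left(R \right)} = - 4 \frac{-12 + R}{- 6 \left(R + 6\right) - 152} = - 4 \frac{-12 + R}{- 6 \left(6 + R\right) - 152} = - 4 \frac{-12 + R}{\left(-36 - 6 R\right) - 152} = - 4 \frac{-12 + R}{-188 - 6 R} = - \frac{4 \left(-12 + R\right)}{-188 - 6 R}$)
$- H{\left(301 \right)} = - \frac{2 \left(-12 + 301\right)}{94 + 3 \cdot 301} = - \frac{2 \cdot 289}{94 + 903} = - \frac{2 \cdot 289}{997} = \left(-1\right) \frac{578}{997} = - \frac{578}{997}$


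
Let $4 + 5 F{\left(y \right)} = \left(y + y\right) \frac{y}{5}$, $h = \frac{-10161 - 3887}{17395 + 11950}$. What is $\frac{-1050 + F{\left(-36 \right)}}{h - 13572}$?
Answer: $\frac{69483091}{995710970} \approx 0.069782$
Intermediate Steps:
$h = - \frac{14048}{29345} \approx -0.47872$
$F{\left(y \right)} = - \frac{4}{5} + \frac{2 y^{2}}{25}$ ($F{\left(y \right)} = - \frac{4}{5} + \frac{\left(y + y\right) \frac{y}{5}}{5} = - \frac{4}{5} + \frac{2 y y \frac{1}{5}}{5} = - \frac{4}{5} + \frac{2 y \frac{y}{5}}{5} = - \frac{4}{5} + \frac{\frac{2}{5} y^{2}}{5} = - \frac{4}{5} + \frac{2 y^{2}}{25}$)
$\frac{-1050 + F{\left(-36 \right)}}{h - 13572} = \frac{-1050 - \left(\frac{4}{5} - \frac{2 \left(-36\right)^{2}}{25}\right)}{- \frac{14048}{29345} - 13572} = \frac{-1050 + \left(- \frac{4}{5} + \frac{2}{25} \cdot 1296\right)}{- \frac{14048}{29345} + \left(-21961 + 8389\right)} = \frac{-1050 + \left(- \frac{4}{5} + \frac{2592}{25}\right)}{- \frac{14048}{29345} - 13572} = \frac{-1050 + \frac{2572}{25}}{- \frac{398284388}{29345}} = \left(- \frac{23678}{25}\right) \left(- \frac{29345}{398284388}\right) = \frac{69483091}{995710970}$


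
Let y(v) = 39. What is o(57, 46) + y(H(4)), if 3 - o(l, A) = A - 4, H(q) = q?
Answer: 0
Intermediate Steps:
o(l, A) = 7 - A (o(l, A) = 3 - (A - 4) = 3 - (-4 + A) = 3 + (4 - A) = 7 - A)
o(57, 46) + y(H(4)) = (7 - 1*46) + 39 = (7 - 46) + 39 = -39 + 39 = 0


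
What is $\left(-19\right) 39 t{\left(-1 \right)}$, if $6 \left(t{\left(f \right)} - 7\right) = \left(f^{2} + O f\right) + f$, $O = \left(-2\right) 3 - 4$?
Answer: $-6422$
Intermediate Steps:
$O = -10$ ($O = -6 - 4 = -10$)
$t{\left(f \right)} = 7 - \frac{3 f}{2} + \frac{f^{2}}{6}$ ($t{\left(f \right)} = 7 + \frac{\left(f^{2} - 10 f\right) + f}{6} = 7 + \frac{f^{2} - 9 f}{6} = 7 + \left(- \frac{3 f}{2} + \frac{f^{2}}{6}\right) = 7 - \frac{3 f}{2} + \frac{f^{2}}{6}$)
$\left(-19\right) 39 t{\left(-1 \right)} = \left(-19\right) 39 \left(7 - - \frac{3}{2} + \frac{\left(-1\right)^{2}}{6}\right) = - 741 \left(7 + \frac{3}{2} + \frac{1}{6} \cdot 1\right) = - 741 \left(7 + \frac{3}{2} + \frac{1}{6}\right) = \left(-741\right) \frac{26}{3} = -6422$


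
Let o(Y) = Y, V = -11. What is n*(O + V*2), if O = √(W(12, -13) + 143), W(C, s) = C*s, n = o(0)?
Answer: 0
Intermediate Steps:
n = 0
O = I*√13 (O = √(12*(-13) + 143) = √(-156 + 143) = √(-13) = I*√13 ≈ 3.6056*I)
n*(O + V*2) = 0*(I*√13 - 11*2) = 0*(I*√13 - 22) = 0*(-22 + I*√13) = 0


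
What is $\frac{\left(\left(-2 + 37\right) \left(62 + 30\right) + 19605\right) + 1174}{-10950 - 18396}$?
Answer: $- \frac{23999}{29346} \approx -0.81779$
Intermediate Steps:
$\frac{\left(\left(-2 + 37\right) \left(62 + 30\right) + 19605\right) + 1174}{-10950 - 18396} = \frac{\left(35 \cdot 92 + 19605\right) + 1174}{-29346} = \left(\left(3220 + 19605\right) + 1174\right) \left(- \frac{1}{29346}\right) = \left(22825 + 1174\right) \left(- \frac{1}{29346}\right) = 23999 \left(- \frac{1}{29346}\right) = - \frac{23999}{29346}$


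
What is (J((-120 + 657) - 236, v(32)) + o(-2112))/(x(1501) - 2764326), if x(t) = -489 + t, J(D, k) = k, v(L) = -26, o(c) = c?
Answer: 1069/1381657 ≈ 0.00077371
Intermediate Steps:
(J((-120 + 657) - 236, v(32)) + o(-2112))/(x(1501) - 2764326) = (-26 - 2112)/((-489 + 1501) - 2764326) = -2138/(1012 - 2764326) = -2138/(-2763314) = -2138*(-1/2763314) = 1069/1381657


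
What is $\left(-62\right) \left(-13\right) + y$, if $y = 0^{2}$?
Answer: $806$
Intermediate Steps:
$y = 0$
$\left(-62\right) \left(-13\right) + y = \left(-62\right) \left(-13\right) + 0 = 806 + 0 = 806$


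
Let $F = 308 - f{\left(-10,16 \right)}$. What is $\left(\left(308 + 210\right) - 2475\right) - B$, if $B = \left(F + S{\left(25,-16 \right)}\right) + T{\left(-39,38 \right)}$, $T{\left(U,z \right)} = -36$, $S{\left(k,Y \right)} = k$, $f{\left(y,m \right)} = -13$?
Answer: $-2267$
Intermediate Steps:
$F = 321$ ($F = 308 - -13 = 308 + 13 = 321$)
$B = 310$ ($B = \left(321 + 25\right) - 36 = 346 - 36 = 310$)
$\left(\left(308 + 210\right) - 2475\right) - B = \left(\left(308 + 210\right) - 2475\right) - 310 = \left(518 - 2475\right) - 310 = -1957 - 310 = -2267$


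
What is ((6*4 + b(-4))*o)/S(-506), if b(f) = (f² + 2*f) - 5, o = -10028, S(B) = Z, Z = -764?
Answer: 67689/191 ≈ 354.39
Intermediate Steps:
S(B) = -764
b(f) = -5 + f² + 2*f
((6*4 + b(-4))*o)/S(-506) = ((6*4 + (-5 + (-4)² + 2*(-4)))*(-10028))/(-764) = ((24 + (-5 + 16 - 8))*(-10028))*(-1/764) = ((24 + 3)*(-10028))*(-1/764) = (27*(-10028))*(-1/764) = -270756*(-1/764) = 67689/191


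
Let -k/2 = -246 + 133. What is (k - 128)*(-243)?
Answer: -23814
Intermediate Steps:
k = 226 (k = -2*(-246 + 133) = -2*(-113) = 226)
(k - 128)*(-243) = (226 - 128)*(-243) = 98*(-243) = -23814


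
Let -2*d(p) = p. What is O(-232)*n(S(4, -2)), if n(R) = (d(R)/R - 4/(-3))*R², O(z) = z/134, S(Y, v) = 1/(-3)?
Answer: -290/1809 ≈ -0.16031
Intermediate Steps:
S(Y, v) = -⅓
d(p) = -p/2
O(z) = z/134 (O(z) = z*(1/134) = z/134)
n(R) = 5*R²/6 (n(R) = ((-R/2)/R - 4/(-3))*R² = (-½ - 4*(-⅓))*R² = (-½ + 4/3)*R² = 5*R²/6)
O(-232)*n(S(4, -2)) = ((1/134)*(-232))*(5*(-⅓)²/6) = -290/(201*9) = -116/67*5/54 = -290/1809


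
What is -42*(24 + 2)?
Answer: -1092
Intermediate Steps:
-42*(24 + 2) = -42*26 = -1092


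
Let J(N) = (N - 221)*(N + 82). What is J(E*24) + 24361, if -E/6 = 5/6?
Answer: 37319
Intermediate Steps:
E = -5 (E = -30/6 = -6*⅚ = -5)
J(N) = (-221 + N)*(82 + N)
J(E*24) + 24361 = (-18122 + (-5*24)² - (-695)*24) + 24361 = (-18122 + (-120)² - 139*(-120)) + 24361 = (-18122 + 14400 + 16680) + 24361 = 12958 + 24361 = 37319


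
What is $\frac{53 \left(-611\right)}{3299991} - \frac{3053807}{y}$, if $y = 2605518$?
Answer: $- \frac{3387303368377}{2866061983446} \approx -1.1819$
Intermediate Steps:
$\frac{53 \left(-611\right)}{3299991} - \frac{3053807}{y} = \frac{53 \left(-611\right)}{3299991} - \frac{3053807}{2605518} = \left(-32383\right) \frac{1}{3299991} - \frac{3053807}{2605518} = - \frac{32383}{3299991} - \frac{3053807}{2605518} = - \frac{3387303368377}{2866061983446}$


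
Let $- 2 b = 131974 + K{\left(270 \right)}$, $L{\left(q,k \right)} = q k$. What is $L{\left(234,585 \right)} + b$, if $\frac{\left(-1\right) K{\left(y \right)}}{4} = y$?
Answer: $71443$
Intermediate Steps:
$K{\left(y \right)} = - 4 y$
$L{\left(q,k \right)} = k q$
$b = -65447$ ($b = - \frac{131974 - 1080}{2} = \left(- \frac{1}{2}\right) 130894 = -65447$)
$L{\left(234,585 \right)} + b = 585 \cdot 234 - 65447 = 136890 - 65447 = 71443$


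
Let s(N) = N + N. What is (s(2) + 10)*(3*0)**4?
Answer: 0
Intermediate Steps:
s(N) = 2*N
(s(2) + 10)*(3*0)**4 = (2*2 + 10)*(3*0)**4 = (4 + 10)*0**4 = 14*0 = 0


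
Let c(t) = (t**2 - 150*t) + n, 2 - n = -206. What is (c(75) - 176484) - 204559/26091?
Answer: -4746183550/26091 ≈ -1.8191e+5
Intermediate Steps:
n = 208 (n = 2 - 1*(-206) = 2 + 206 = 208)
c(t) = 208 + t**2 - 150*t (c(t) = (t**2 - 150*t) + 208 = 208 + t**2 - 150*t)
(c(75) - 176484) - 204559/26091 = ((208 + 75**2 - 150*75) - 176484) - 204559/26091 = ((208 + 5625 - 11250) - 176484) - 204559*1/26091 = (-5417 - 176484) - 204559/26091 = -181901 - 204559/26091 = -4746183550/26091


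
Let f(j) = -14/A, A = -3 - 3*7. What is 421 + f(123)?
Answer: 5059/12 ≈ 421.58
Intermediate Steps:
A = -24 (A = -3 - 21 = -24)
f(j) = 7/12 (f(j) = -14/(-24) = -14*(-1/24) = 7/12)
421 + f(123) = 421 + 7/12 = 5059/12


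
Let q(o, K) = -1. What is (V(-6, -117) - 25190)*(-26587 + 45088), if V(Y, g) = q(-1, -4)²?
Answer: -466021689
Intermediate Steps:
V(Y, g) = 1 (V(Y, g) = (-1)² = 1)
(V(-6, -117) - 25190)*(-26587 + 45088) = (1 - 25190)*(-26587 + 45088) = -25189*18501 = -466021689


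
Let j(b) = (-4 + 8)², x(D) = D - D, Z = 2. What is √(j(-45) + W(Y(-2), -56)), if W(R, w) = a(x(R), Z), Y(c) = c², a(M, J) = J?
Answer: 3*√2 ≈ 4.2426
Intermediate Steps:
x(D) = 0
j(b) = 16 (j(b) = 4² = 16)
W(R, w) = 2
√(j(-45) + W(Y(-2), -56)) = √(16 + 2) = √18 = 3*√2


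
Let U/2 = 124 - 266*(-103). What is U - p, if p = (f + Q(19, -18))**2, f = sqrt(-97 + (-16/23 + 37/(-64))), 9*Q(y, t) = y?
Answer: 6574192195/119232 - 19*I*sqrt(3327157)/828 ≈ 55138.0 - 41.856*I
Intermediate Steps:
Q(y, t) = y/9
f = I*sqrt(3327157)/184 (f = sqrt(-97 + (-16*1/23 + 37*(-1/64))) = sqrt(-97 + (-16/23 - 37/64)) = sqrt(-97 - 1875/1472) = sqrt(-144659/1472) = I*sqrt(3327157)/184 ≈ 9.9133*I)
U = 55044 (U = 2*(124 - 266*(-103)) = 2*(124 + 27398) = 2*27522 = 55044)
p = (19/9 + I*sqrt(3327157)/184)**2 (p = (I*sqrt(3327157)/184 + (1/9)*19)**2 = (I*sqrt(3327157)/184 + 19/9)**2 = (19/9 + I*sqrt(3327157)/184)**2 ≈ -93.817 + 41.856*I)
U - p = 55044 - (-11185987/119232 + 19*I*sqrt(3327157)/828) = 55044 + (11185987/119232 - 19*I*sqrt(3327157)/828) = 6574192195/119232 - 19*I*sqrt(3327157)/828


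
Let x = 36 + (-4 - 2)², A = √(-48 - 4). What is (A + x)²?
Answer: 5132 + 288*I*√13 ≈ 5132.0 + 1038.4*I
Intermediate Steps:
A = 2*I*√13 (A = √(-52) = 2*I*√13 ≈ 7.2111*I)
x = 72 (x = 36 + (-6)² = 36 + 36 = 72)
(A + x)² = (2*I*√13 + 72)² = (72 + 2*I*√13)²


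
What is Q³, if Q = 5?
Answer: 125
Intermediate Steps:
Q³ = 5³ = 125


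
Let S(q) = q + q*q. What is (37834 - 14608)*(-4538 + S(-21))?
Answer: -95644668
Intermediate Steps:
S(q) = q + q²
(37834 - 14608)*(-4538 + S(-21)) = (37834 - 14608)*(-4538 - 21*(1 - 21)) = 23226*(-4538 - 21*(-20)) = 23226*(-4538 + 420) = 23226*(-4118) = -95644668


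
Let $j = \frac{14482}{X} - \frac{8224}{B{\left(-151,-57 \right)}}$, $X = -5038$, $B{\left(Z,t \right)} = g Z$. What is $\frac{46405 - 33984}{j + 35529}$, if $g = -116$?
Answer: $\frac{137012337121}{391872888426} \approx 0.34963$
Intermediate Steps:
$B{\left(Z,t \right)} = - 116 Z$
$j = - \frac{36887403}{11030701}$ ($j = \frac{14482}{-5038} - \frac{8224}{\left(-116\right) \left(-151\right)} = 14482 \left(- \frac{1}{5038}\right) - \frac{8224}{17516} = - \frac{7241}{2519} - \frac{2056}{4379} = - \frac{36887403}{11030701} \approx -3.3441$)
$\frac{46405 - 33984}{j + 35529} = \frac{46405 - 33984}{- \frac{36887403}{11030701} + 35529} = \frac{12421}{\frac{391872888426}{11030701}} = 12421 \cdot \frac{11030701}{391872888426} = \frac{137012337121}{391872888426}$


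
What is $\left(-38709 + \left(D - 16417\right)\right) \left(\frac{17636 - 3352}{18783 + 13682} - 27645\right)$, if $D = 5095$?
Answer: $\frac{44901853949871}{32465} \approx 1.3831 \cdot 10^{9}$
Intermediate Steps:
$\left(-38709 + \left(D - 16417\right)\right) \left(\frac{17636 - 3352}{18783 + 13682} - 27645\right) = \left(-38709 + \left(5095 - 16417\right)\right) \left(\frac{17636 - 3352}{18783 + 13682} - 27645\right) = \left(-38709 + \left(5095 - 16417\right)\right) \left(\frac{14284}{32465} - 27645\right) = \left(-38709 - 11322\right) \left(14284 \cdot \frac{1}{32465} - 27645\right) = - 50031 \left(\frac{14284}{32465} - 27645\right) = \left(-50031\right) \left(- \frac{897480641}{32465}\right) = \frac{44901853949871}{32465}$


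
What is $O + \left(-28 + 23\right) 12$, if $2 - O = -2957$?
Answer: $2899$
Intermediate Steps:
$O = 2959$ ($O = 2 - -2957 = 2 + 2957 = 2959$)
$O + \left(-28 + 23\right) 12 = 2959 + \left(-28 + 23\right) 12 = 2959 - 60 = 2899$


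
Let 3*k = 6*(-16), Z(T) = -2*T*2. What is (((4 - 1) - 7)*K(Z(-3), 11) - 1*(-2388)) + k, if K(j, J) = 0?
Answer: 2356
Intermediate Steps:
Z(T) = -4*T
k = -32 (k = (6*(-16))/3 = (⅓)*(-96) = -32)
(((4 - 1) - 7)*K(Z(-3), 11) - 1*(-2388)) + k = (((4 - 1) - 7)*0 - 1*(-2388)) - 32 = ((3 - 7)*0 + 2388) - 32 = (-4*0 + 2388) - 32 = (0 + 2388) - 32 = 2388 - 32 = 2356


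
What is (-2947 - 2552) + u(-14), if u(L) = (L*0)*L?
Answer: -5499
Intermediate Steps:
u(L) = 0 (u(L) = 0*L = 0)
(-2947 - 2552) + u(-14) = (-2947 - 2552) + 0 = -5499 + 0 = -5499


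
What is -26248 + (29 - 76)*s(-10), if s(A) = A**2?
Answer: -30948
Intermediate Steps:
-26248 + (29 - 76)*s(-10) = -26248 + (29 - 76)*(-10)**2 = -26248 - 47*100 = -26248 - 4700 = -30948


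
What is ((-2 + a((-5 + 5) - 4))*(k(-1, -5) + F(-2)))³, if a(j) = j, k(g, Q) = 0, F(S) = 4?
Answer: -13824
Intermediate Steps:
((-2 + a((-5 + 5) - 4))*(k(-1, -5) + F(-2)))³ = ((-2 + ((-5 + 5) - 4))*(0 + 4))³ = ((-2 + (0 - 4))*4)³ = ((-2 - 4)*4)³ = (-6*4)³ = (-24)³ = -13824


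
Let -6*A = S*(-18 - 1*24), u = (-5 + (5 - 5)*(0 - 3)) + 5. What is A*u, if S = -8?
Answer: 0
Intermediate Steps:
u = 0 (u = (-5 + 0*(-3)) + 5 = (-5 + 0) + 5 = -5 + 5 = 0)
A = -56 (A = -(-4)*(-18 - 1*24)/3 = -(-4)*(-18 - 24)/3 = -(-4)*(-42)/3 = -⅙*336 = -56)
A*u = -56*0 = 0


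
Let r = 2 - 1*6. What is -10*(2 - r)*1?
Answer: -60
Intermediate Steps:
r = -4 (r = 2 - 6 = -4)
-10*(2 - r)*1 = -10*(2 - 1*(-4))*1 = -10*(2 + 4)*1 = -10*6*1 = -60*1 = -60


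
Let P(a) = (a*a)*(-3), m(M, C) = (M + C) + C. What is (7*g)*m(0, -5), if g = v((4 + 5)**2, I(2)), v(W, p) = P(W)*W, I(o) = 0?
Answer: 111602610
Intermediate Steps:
m(M, C) = M + 2*C (m(M, C) = (C + M) + C = M + 2*C)
P(a) = -3*a**2 (P(a) = a**2*(-3) = -3*a**2)
v(W, p) = -3*W**3 (v(W, p) = (-3*W**2)*W = -3*W**3)
g = -1594323 (g = -3*(4 + 5)**6 = -3*(9**2)**3 = -3*81**3 = -3*531441 = -1594323)
(7*g)*m(0, -5) = (7*(-1594323))*(0 + 2*(-5)) = -11160261*(0 - 10) = -11160261*(-10) = 111602610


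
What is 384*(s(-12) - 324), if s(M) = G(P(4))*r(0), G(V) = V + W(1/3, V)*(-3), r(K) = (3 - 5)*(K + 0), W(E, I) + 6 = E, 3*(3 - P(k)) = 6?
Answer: -124416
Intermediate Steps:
P(k) = 1 (P(k) = 3 - ⅓*6 = 3 - 2 = 1)
W(E, I) = -6 + E
r(K) = -2*K
G(V) = 17 + V (G(V) = V + (-6 + 1/3)*(-3) = V + (-6 + ⅓)*(-3) = V - 17/3*(-3) = V + 17 = 17 + V)
s(M) = 0 (s(M) = (17 + 1)*(-2*0) = 18*0 = 0)
384*(s(-12) - 324) = 384*(0 - 324) = 384*(-324) = -124416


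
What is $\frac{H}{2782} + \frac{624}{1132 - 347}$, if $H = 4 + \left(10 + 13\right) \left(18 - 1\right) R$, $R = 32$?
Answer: $\frac{5780514}{1091935} \approx 5.2938$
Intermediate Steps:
$H = 12516$ ($H = 4 + \left(10 + 13\right) \left(18 - 1\right) 32 = 4 + 23 \cdot 17 \cdot 32 = 4 + 391 \cdot 32 = 4 + 12512 = 12516$)
$\frac{H}{2782} + \frac{624}{1132 - 347} = \frac{12516}{2782} + \frac{624}{1132 - 347} = 12516 \cdot \frac{1}{2782} + \frac{624}{785} = \frac{6258}{1391} + 624 \cdot \frac{1}{785} = \frac{6258}{1391} + \frac{624}{785} = \frac{5780514}{1091935}$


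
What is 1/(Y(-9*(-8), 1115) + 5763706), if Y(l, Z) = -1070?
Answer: 1/5762636 ≈ 1.7353e-7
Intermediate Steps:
1/(Y(-9*(-8), 1115) + 5763706) = 1/(-1070 + 5763706) = 1/5762636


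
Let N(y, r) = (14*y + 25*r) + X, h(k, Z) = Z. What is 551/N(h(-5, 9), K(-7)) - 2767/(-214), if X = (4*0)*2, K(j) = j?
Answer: 17669/10486 ≈ 1.6850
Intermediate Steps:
X = 0 (X = 0*2 = 0)
N(y, r) = 14*y + 25*r (N(y, r) = (14*y + 25*r) + 0 = 14*y + 25*r)
551/N(h(-5, 9), K(-7)) - 2767/(-214) = 551/(14*9 + 25*(-7)) - 2767/(-214) = 551/(126 - 175) - 2767*(-1/214) = 551/(-49) + 2767/214 = 551*(-1/49) + 2767/214 = -551/49 + 2767/214 = 17669/10486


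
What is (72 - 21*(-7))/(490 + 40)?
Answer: 219/530 ≈ 0.41321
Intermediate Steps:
(72 - 21*(-7))/(490 + 40) = (72 + 147)/530 = 219*(1/530) = 219/530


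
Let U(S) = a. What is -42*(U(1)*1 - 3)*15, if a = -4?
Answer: 4410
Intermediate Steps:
U(S) = -4
-42*(U(1)*1 - 3)*15 = -42*(-4*1 - 3)*15 = -42*(-4 - 3)*15 = -42*(-7)*15 = 294*15 = 4410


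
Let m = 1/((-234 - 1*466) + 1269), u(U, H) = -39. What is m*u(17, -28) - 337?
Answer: -191792/569 ≈ -337.07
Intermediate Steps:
m = 1/569 (m = 1/((-234 - 466) + 1269) = 1/(-700 + 1269) = 1/569 ≈ 0.0017575)
m*u(17, -28) - 337 = (1/569)*(-39) - 337 = -39/569 - 337 = -191792/569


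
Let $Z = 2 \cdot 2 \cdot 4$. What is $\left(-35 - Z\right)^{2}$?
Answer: $2601$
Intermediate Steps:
$Z = 16$ ($Z = 4 \cdot 4 = 16$)
$\left(-35 - Z\right)^{2} = \left(-35 - 16\right)^{2} = \left(-51\right)^{2} = 2601$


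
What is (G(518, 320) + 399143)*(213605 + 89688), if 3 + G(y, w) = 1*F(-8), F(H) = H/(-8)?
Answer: 121056671313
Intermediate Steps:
F(H) = -H/8 (F(H) = H*(-1/8) = -H/8)
G(y, w) = -2 (G(y, w) = -3 + 1*(-1/8*(-8)) = -3 + 1*1 = -3 + 1 = -2)
(G(518, 320) + 399143)*(213605 + 89688) = (-2 + 399143)*(213605 + 89688) = 399141*303293 = 121056671313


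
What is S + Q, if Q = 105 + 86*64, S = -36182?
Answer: -30573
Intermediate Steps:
Q = 5609 (Q = 105 + 5504 = 5609)
S + Q = -36182 + 5609 = -30573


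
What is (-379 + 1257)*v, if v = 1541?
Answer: 1352998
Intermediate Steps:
(-379 + 1257)*v = (-379 + 1257)*1541 = 878*1541 = 1352998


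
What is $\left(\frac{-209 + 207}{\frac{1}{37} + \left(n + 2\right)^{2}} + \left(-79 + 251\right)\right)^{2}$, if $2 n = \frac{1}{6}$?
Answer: $\frac{15932966358544}{541446361} \approx 29427.0$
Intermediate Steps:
$n = \frac{1}{12}$ ($n = \frac{1}{2 \cdot 6} = \frac{1}{2} \cdot \frac{1}{6} = \frac{1}{12} \approx 0.083333$)
$\left(\frac{-209 + 207}{\frac{1}{37} + \left(n + 2\right)^{2}} + \left(-79 + 251\right)\right)^{2} = \left(\frac{-209 + 207}{\frac{1}{37} + \left(\frac{1}{12} + 2\right)^{2}} + \left(-79 + 251\right)\right)^{2} = \left(- \frac{2}{\frac{1}{37} + \left(\frac{25}{12}\right)^{2}} + 172\right)^{2} = \left(- \frac{2}{\frac{1}{37} + \frac{625}{144}} + 172\right)^{2} = \left(- \frac{2}{\frac{23269}{5328}} + 172\right)^{2} = \left(\left(-2\right) \frac{5328}{23269} + 172\right)^{2} = \left(- \frac{10656}{23269} + 172\right)^{2} = \left(\frac{3991612}{23269}\right)^{2} = \frac{15932966358544}{541446361}$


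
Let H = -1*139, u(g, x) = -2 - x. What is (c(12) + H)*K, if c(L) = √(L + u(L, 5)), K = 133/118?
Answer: -18487/118 + 133*√5/118 ≈ -154.15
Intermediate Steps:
K = 133/118 (K = 133*(1/118) = 133/118 ≈ 1.1271)
c(L) = √(-7 + L) (c(L) = √(L + (-2 - 1*5)) = √(L + (-2 - 5)) = √(L - 7) = √(-7 + L))
H = -139
(c(12) + H)*K = (√(-7 + 12) - 139)*(133/118) = (√5 - 139)*(133/118) = (-139 + √5)*(133/118) = -18487/118 + 133*√5/118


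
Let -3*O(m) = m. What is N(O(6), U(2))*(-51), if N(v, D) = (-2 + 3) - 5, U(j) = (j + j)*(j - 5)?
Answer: 204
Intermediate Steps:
O(m) = -m/3
U(j) = 2*j*(-5 + j) (U(j) = (2*j)*(-5 + j) = 2*j*(-5 + j))
N(v, D) = -4 (N(v, D) = 1 - 5 = -4)
N(O(6), U(2))*(-51) = -4*(-51) = 204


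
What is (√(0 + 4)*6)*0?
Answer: 0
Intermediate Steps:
(√(0 + 4)*6)*0 = (√4*6)*0 = (2*6)*0 = 12*0 = 0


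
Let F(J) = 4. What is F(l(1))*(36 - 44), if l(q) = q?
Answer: -32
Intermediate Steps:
F(l(1))*(36 - 44) = 4*(36 - 44) = 4*(-8) = -32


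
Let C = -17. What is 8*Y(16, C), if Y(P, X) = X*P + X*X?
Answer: 136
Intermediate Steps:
Y(P, X) = X**2 + P*X (Y(P, X) = P*X + X**2 = X**2 + P*X)
8*Y(16, C) = 8*(-17*(16 - 17)) = 8*(-17*(-1)) = 8*17 = 136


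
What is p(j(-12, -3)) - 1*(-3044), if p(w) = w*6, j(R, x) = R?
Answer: 2972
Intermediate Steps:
p(w) = 6*w
p(j(-12, -3)) - 1*(-3044) = 6*(-12) - 1*(-3044) = -72 + 3044 = 2972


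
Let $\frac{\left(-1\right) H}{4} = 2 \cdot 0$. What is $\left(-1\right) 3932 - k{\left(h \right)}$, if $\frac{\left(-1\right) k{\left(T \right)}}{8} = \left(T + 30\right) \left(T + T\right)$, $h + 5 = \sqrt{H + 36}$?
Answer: $-3436$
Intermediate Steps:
$H = 0$ ($H = - 4 \cdot 2 \cdot 0 = \left(-4\right) 0 = 0$)
$h = 1$ ($h = -5 + \sqrt{0 + 36} = -5 + \sqrt{36} = -5 + 6 = 1$)
$k{\left(T \right)} = - 16 T \left(30 + T\right)$ ($k{\left(T \right)} = - 8 \left(T + 30\right) \left(T + T\right) = - 8 \left(30 + T\right) 2 T = - 8 \cdot 2 T \left(30 + T\right) = - 16 T \left(30 + T\right)$)
$\left(-1\right) 3932 - k{\left(h \right)} = \left(-1\right) 3932 - \left(-16\right) 1 \left(30 + 1\right) = -3932 - \left(-16\right) 1 \cdot 31 = -3932 - -496 = -3932 + 496 = -3436$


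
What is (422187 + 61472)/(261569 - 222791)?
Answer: 483659/38778 ≈ 12.473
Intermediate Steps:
(422187 + 61472)/(261569 - 222791) = 483659/38778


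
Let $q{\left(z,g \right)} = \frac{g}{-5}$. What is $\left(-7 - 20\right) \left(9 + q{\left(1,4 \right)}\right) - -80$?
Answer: $- \frac{707}{5} \approx -141.4$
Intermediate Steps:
$q{\left(z,g \right)} = - \frac{g}{5}$ ($q{\left(z,g \right)} = g \left(- \frac{1}{5}\right) = - \frac{g}{5}$)
$\left(-7 - 20\right) \left(9 + q{\left(1,4 \right)}\right) - -80 = \left(-7 - 20\right) \left(9 - \frac{4}{5}\right) - -80 = - 27 \left(9 - \frac{4}{5}\right) + 80 = \left(-27\right) \frac{41}{5} + 80 = - \frac{1107}{5} + 80 = - \frac{707}{5}$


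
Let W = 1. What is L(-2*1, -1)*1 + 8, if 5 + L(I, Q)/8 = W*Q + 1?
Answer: -32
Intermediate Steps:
L(I, Q) = -32 + 8*Q (L(I, Q) = -40 + 8*(1*Q + 1) = -40 + 8*(Q + 1) = -40 + 8*(1 + Q) = -40 + (8 + 8*Q) = -32 + 8*Q)
L(-2*1, -1)*1 + 8 = (-32 + 8*(-1))*1 + 8 = (-32 - 8)*1 + 8 = -40*1 + 8 = -40 + 8 = -32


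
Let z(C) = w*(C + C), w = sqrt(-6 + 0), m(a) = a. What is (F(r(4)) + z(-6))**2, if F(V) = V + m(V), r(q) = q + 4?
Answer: -608 - 384*I*sqrt(6) ≈ -608.0 - 940.6*I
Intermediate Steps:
w = I*sqrt(6) (w = sqrt(-6) = I*sqrt(6) ≈ 2.4495*I)
r(q) = 4 + q
F(V) = 2*V (F(V) = V + V = 2*V)
z(C) = 2*I*C*sqrt(6) (z(C) = (I*sqrt(6))*(C + C) = (I*sqrt(6))*(2*C) = 2*I*C*sqrt(6))
(F(r(4)) + z(-6))**2 = (2*(4 + 4) + 2*I*(-6)*sqrt(6))**2 = (2*8 - 12*I*sqrt(6))**2 = (16 - 12*I*sqrt(6))**2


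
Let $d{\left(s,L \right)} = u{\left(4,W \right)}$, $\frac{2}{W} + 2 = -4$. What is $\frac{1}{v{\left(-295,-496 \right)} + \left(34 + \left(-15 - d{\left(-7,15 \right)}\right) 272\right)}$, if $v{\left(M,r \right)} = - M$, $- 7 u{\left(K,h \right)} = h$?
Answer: $- \frac{21}{79043} \approx -0.00026568$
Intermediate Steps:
$W = - \frac{1}{3}$ ($W = \frac{2}{-2 - 4} = \frac{2}{-6} = 2 \left(- \frac{1}{6}\right) = - \frac{1}{3} \approx -0.33333$)
$u{\left(K,h \right)} = - \frac{h}{7}$
$d{\left(s,L \right)} = \frac{1}{21}$ ($d{\left(s,L \right)} = \left(- \frac{1}{7}\right) \left(- \frac{1}{3}\right) = \frac{1}{21}$)
$\frac{1}{v{\left(-295,-496 \right)} + \left(34 + \left(-15 - d{\left(-7,15 \right)}\right) 272\right)} = \frac{1}{\left(-1\right) \left(-295\right) + \left(34 + \left(-15 - \frac{1}{21}\right) 272\right)} = \frac{1}{295 + \left(34 + \left(-15 - \frac{1}{21}\right) 272\right)} = \frac{1}{295 + \left(34 - \frac{85952}{21}\right)} = \frac{1}{295 - \frac{85238}{21}} = \frac{1}{- \frac{79043}{21}} = - \frac{21}{79043}$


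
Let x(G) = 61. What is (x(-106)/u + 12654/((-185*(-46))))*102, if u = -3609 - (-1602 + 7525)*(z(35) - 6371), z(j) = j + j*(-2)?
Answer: 661735003548/4362999835 ≈ 151.67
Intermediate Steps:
z(j) = -j (z(j) = j - 2*j = -j)
u = 37939129 (u = -3609 - (-1602 + 7525)*(-1*35 - 6371) = -3609 - 5923*(-35 - 6371) = -3609 - 5923*(-6406) = -3609 - 1*(-37942738) = -3609 + 37942738 = 37939129)
(x(-106)/u + 12654/((-185*(-46))))*102 = (61/37939129 + 12654/((-185*(-46))))*102 = (61*(1/37939129) + 12654/8510)*102 = (61/37939129 + 12654*(1/8510))*102 = (61/37939129 + 171/115)*102 = (6487598074/4362999835)*102 = 661735003548/4362999835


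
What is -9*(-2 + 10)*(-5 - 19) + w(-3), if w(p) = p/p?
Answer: 1729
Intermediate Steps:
w(p) = 1
-9*(-2 + 10)*(-5 - 19) + w(-3) = -9*(-2 + 10)*(-5 - 19) + 1 = -72*(-24) + 1 = -9*(-192) + 1 = 1728 + 1 = 1729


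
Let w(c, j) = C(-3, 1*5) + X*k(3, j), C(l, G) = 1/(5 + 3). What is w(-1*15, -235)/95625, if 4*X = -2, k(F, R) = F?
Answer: -11/765000 ≈ -1.4379e-5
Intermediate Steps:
C(l, G) = ⅛ (C(l, G) = 1/8 = ⅛)
X = -½ (X = (¼)*(-2) = -½ ≈ -0.50000)
w(c, j) = -11/8 (w(c, j) = ⅛ - ½*3 = ⅛ - 3/2 = -11/8)
w(-1*15, -235)/95625 = -11/8/95625 = -11/8*1/95625 = -11/765000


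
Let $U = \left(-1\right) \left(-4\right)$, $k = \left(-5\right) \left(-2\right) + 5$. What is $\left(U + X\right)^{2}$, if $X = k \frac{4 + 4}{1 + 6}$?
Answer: $\frac{21904}{49} \approx 447.02$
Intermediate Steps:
$k = 15$ ($k = 10 + 5 = 15$)
$U = 4$
$X = \frac{120}{7}$ ($X = 15 \frac{4 + 4}{1 + 6} = 15 \cdot \frac{8}{7} = \frac{120}{7} \approx 17.143$)
$\left(U + X\right)^{2} = \left(4 + \frac{120}{7}\right)^{2} = \left(\frac{148}{7}\right)^{2} = \frac{21904}{49}$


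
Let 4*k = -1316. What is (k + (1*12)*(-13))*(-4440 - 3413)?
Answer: 3808705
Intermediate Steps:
k = -329 (k = (¼)*(-1316) = -329)
(k + (1*12)*(-13))*(-4440 - 3413) = (-329 + (1*12)*(-13))*(-4440 - 3413) = (-329 + 12*(-13))*(-7853) = (-329 - 156)*(-7853) = -485*(-7853) = 3808705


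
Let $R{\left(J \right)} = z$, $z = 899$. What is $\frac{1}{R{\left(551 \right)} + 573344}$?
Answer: $\frac{1}{574243} \approx 1.7414 \cdot 10^{-6}$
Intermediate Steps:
$R{\left(J \right)} = 899$
$\frac{1}{R{\left(551 \right)} + 573344} = \frac{1}{899 + 573344} = \frac{1}{574243}$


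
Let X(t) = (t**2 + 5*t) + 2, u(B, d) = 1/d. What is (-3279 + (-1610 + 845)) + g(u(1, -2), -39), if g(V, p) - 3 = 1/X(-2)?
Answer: -16165/4 ≈ -4041.3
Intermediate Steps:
X(t) = 2 + t**2 + 5*t
g(V, p) = 11/4 (g(V, p) = 3 + 1/(2 + (-2)**2 + 5*(-2)) = 3 + 1/(2 + 4 - 10) = 3 + 1/(-4) = 3 - 1/4 = 11/4)
(-3279 + (-1610 + 845)) + g(u(1, -2), -39) = (-3279 + (-1610 + 845)) + 11/4 = (-3279 - 765) + 11/4 = -4044 + 11/4 = -16165/4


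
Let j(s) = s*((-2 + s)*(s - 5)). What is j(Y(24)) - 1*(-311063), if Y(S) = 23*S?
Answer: 166380263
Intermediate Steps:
j(s) = s*(-5 + s)*(-2 + s) (j(s) = s*((-2 + s)*(-5 + s)) = s*((-5 + s)*(-2 + s)) = s*(-5 + s)*(-2 + s))
j(Y(24)) - 1*(-311063) = (23*24)*(10 + (23*24)² - 161*24) - 1*(-311063) = 552*(10 + 552² - 7*552) + 311063 = 552*(10 + 304704 - 3864) + 311063 = 552*300850 + 311063 = 166069200 + 311063 = 166380263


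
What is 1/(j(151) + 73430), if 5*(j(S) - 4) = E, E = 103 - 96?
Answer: 5/367177 ≈ 1.3617e-5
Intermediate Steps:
E = 7
j(S) = 27/5 (j(S) = 4 + (⅕)*7 = 4 + 7/5 = 27/5)
1/(j(151) + 73430) = 1/(27/5 + 73430) = 1/(367177/5) = 5/367177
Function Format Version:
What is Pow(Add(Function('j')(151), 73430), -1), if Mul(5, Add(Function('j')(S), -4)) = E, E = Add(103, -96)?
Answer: Rational(5, 367177) ≈ 1.3617e-5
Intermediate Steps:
E = 7
Function('j')(S) = Rational(27, 5) (Function('j')(S) = Add(4, Mul(Rational(1, 5), 7)) = Add(4, Rational(7, 5)) = Rational(27, 5))
Pow(Add(Function('j')(151), 73430), -1) = Pow(Add(Rational(27, 5), 73430), -1) = Pow(Rational(367177, 5), -1) = Rational(5, 367177)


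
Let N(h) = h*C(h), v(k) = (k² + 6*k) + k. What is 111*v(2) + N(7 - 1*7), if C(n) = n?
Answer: 1998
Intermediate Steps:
v(k) = k² + 7*k
N(h) = h² (N(h) = h*h = h²)
111*v(2) + N(7 - 1*7) = 111*(2*(7 + 2)) + (7 - 1*7)² = 111*(2*9) + (7 - 7)² = 111*18 + 0² = 1998 + 0 = 1998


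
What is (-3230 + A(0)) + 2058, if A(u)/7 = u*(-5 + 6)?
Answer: -1172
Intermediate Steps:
A(u) = 7*u (A(u) = 7*(u*(-5 + 6)) = 7*(u*1) = 7*u)
(-3230 + A(0)) + 2058 = (-3230 + 7*0) + 2058 = (-3230 + 0) + 2058 = -3230 + 2058 = -1172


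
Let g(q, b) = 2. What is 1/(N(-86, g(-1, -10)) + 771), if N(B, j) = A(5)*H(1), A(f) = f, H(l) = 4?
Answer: 1/791 ≈ 0.0012642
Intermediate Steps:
N(B, j) = 20 (N(B, j) = 5*4 = 20)
1/(N(-86, g(-1, -10)) + 771) = 1/(20 + 771) = 1/791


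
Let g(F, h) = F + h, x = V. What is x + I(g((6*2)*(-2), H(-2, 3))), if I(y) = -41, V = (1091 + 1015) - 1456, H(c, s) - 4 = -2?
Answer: 609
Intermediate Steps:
H(c, s) = 2 (H(c, s) = 4 - 2 = 2)
V = 650 (V = 2106 - 1456 = 650)
x = 650
x + I(g((6*2)*(-2), H(-2, 3))) = 650 - 41 = 609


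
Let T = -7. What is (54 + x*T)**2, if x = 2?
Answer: 1600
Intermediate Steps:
(54 + x*T)**2 = (54 + 2*(-7))**2 = (54 - 14)**2 = 40**2 = 1600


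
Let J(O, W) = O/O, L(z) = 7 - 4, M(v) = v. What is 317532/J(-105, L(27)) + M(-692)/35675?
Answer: 11327953408/35675 ≈ 3.1753e+5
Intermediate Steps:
L(z) = 3
J(O, W) = 1
317532/J(-105, L(27)) + M(-692)/35675 = 317532/1 - 692/35675 = 317532*1 - 692*1/35675 = 317532 - 692/35675 = 11327953408/35675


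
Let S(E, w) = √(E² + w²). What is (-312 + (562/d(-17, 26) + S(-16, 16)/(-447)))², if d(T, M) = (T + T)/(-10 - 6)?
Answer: 130448250944/57744801 + 25856*√2/7599 ≈ 2263.9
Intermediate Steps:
d(T, M) = -T/8 (d(T, M) = (2*T)/(-16) = (2*T)*(-1/16) = -T/8)
(-312 + (562/d(-17, 26) + S(-16, 16)/(-447)))² = (-312 + (562/((-⅛*(-17))) + √((-16)² + 16²)/(-447)))² = (-312 + (562/(17/8) + √(256 + 256)*(-1/447)))² = (-312 + (562*(8/17) + √512*(-1/447)))² = (-312 + (4496/17 + (16*√2)*(-1/447)))² = (-312 + (4496/17 - 16*√2/447))² = (-808/17 - 16*√2/447)²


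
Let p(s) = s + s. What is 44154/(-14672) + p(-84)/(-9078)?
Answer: -33197093/11099368 ≈ -2.9909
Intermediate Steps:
p(s) = 2*s
44154/(-14672) + p(-84)/(-9078) = 44154/(-14672) + (2*(-84))/(-9078) = 44154*(-1/14672) - 168*(-1/9078) = -22077/7336 + 28/1513 = -33197093/11099368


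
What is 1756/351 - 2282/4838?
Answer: 3847273/849069 ≈ 4.5312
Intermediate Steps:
1756/351 - 2282/4838 = 1756*(1/351) - 2282*1/4838 = 1756/351 - 1141/2419 = 3847273/849069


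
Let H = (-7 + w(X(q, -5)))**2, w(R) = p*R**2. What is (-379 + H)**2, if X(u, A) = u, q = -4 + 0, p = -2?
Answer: 1304164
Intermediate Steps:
q = -4
w(R) = -2*R**2
H = 1521 (H = (-7 - 2*(-4)**2)**2 = (-7 - 2*16)**2 = (-7 - 32)**2 = (-39)**2 = 1521)
(-379 + H)**2 = (-379 + 1521)**2 = 1142**2 = 1304164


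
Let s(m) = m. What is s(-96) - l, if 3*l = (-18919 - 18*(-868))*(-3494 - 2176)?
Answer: -6227646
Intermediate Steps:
l = 6227550 (l = ((-18919 - 18*(-868))*(-3494 - 2176))/3 = ((-18919 + 15624)*(-5670))/3 = (-3295*(-5670))/3 = (⅓)*18682650 = 6227550)
s(-96) - l = -96 - 1*6227550 = -96 - 6227550 = -6227646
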